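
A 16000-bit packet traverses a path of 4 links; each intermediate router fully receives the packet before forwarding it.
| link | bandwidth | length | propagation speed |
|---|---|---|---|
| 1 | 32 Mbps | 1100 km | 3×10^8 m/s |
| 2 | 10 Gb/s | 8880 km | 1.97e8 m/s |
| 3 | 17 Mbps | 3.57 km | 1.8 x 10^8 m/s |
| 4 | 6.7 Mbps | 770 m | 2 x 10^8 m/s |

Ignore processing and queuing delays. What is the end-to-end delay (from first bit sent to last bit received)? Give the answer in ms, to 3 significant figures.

52.6 ms

Transmission delays (L/R per hop): 0.5, 0.0016, 0.941176, 2.38806 ms; sum = 3.83084 ms.
Propagation delays (d/s per hop): 3.66667, 45.0761, 0.0198333, 0.00385 ms; sum = 48.7665 ms.
End-to-end = 52.6 ms.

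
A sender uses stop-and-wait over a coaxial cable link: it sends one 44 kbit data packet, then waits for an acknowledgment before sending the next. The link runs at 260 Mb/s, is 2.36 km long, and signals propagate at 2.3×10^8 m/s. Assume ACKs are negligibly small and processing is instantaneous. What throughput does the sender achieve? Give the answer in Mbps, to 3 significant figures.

t_tx = L/R = 44000/260000000 = 0.000169231 s.
t_prop = 2360/2.3e+08 = 1.02609e-05 s; RTT = 2.05217e-05 s.
Cycle = t_tx + RTT = 0.000189753 s.
Throughput = L / cycle = 44000 / 0.000189753 = 232 Mbps.

232 Mbps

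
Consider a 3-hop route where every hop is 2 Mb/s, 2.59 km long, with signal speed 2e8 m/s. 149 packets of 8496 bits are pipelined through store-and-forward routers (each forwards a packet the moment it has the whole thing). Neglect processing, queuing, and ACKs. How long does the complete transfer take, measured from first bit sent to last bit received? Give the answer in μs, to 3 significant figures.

641000 μs

Per-hop transmission t_tx = L/R = 8496/2000000 = 4248 μs.
Per-hop propagation t_prop = 2590/200000000 = 12.95 μs.
Pipeline fill: first packet needs 3·t_tx to clear all hops; remaining 148 packets each add one t_tx.
Total = (3+149-1)·t_tx + 3·t_prop = 151·4248 + 3·12.95 = 641000 μs.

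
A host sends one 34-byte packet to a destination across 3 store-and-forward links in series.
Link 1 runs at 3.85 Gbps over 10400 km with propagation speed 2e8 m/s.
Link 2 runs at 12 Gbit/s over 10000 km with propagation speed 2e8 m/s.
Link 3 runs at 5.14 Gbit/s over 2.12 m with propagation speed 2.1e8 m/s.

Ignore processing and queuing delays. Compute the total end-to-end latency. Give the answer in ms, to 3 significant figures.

L = 34 × 8 = 272 bits.
Transmission delays (L/R per hop): 7.06494e-05, 2.26667e-05, 5.29183e-05 ms; sum = 0.000146234 ms.
Propagation delays (d/s per hop): 52, 50, 1.00952e-05 ms; sum = 102 ms.
End-to-end = 102 ms.

102 ms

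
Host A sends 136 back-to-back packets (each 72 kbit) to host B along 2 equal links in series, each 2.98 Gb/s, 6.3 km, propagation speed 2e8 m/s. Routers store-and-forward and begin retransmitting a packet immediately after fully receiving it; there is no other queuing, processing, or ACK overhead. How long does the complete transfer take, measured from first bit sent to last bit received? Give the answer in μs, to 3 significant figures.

Per-hop transmission t_tx = L/R = 72000/2980000000 = 24.1611 μs.
Per-hop propagation t_prop = 6300/200000000 = 31.5 μs.
Pipeline fill: first packet needs 2·t_tx to clear all hops; remaining 135 packets each add one t_tx.
Total = (2+136-1)·t_tx + 2·t_prop = 137·24.1611 + 2·31.5 = 3370 μs.

3370 μs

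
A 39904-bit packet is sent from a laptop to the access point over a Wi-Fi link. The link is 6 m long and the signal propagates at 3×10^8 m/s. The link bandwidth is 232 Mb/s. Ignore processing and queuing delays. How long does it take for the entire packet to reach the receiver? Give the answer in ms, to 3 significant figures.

Transmission delay = L/R = 39904 / 232000000 = 0.172 ms.
Propagation delay = d/s = 6 m / 300000000 m/s = 2e-05 ms.
Total = 0.172 ms.

0.172 ms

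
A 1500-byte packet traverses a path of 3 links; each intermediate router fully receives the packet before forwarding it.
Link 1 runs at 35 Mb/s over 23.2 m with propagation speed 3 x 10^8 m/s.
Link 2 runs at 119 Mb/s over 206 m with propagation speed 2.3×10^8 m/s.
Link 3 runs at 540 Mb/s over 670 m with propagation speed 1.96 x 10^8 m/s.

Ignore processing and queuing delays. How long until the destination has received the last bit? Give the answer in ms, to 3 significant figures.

L = 1500 × 8 = 12000 bits.
Transmission delays (L/R per hop): 0.342857, 0.10084, 0.0222222 ms; sum = 0.46592 ms.
Propagation delays (d/s per hop): 7.73333e-05, 0.000895652, 0.00341837 ms; sum = 0.00439135 ms.
End-to-end = 0.470 ms.

0.470 ms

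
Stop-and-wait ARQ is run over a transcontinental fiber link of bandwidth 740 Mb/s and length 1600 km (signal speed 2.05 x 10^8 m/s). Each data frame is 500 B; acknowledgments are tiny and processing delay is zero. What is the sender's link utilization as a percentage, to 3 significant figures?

0.0346 %

t_tx = L/R = 4000/740000000 = 5.40541e-06 s.
t_prop = 1600000/2.05e+08 = 0.00780488 s; RTT = 0.0156098 s.
Cycle = t_tx + RTT = 0.0156152 s.
Utilization = t_tx / cycle = 5.40541e-06/0.0156152 = 0.0346 %.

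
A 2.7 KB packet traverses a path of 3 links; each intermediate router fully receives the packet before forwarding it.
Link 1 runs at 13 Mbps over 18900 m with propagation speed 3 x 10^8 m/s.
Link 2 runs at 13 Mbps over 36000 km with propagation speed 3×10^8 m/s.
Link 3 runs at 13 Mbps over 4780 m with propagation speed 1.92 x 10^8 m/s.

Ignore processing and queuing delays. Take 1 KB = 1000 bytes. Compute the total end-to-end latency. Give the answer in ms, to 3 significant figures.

125 ms

L = 21600 bits.
Transmission delay per hop = L/R = 21600/13000000 = 1.66154 ms; 3 hops → 4.98462 ms.
Propagation delays (d/s per hop): 0.063, 120, 0.0248958 ms; sum = 120.088 ms.
End-to-end = 125 ms.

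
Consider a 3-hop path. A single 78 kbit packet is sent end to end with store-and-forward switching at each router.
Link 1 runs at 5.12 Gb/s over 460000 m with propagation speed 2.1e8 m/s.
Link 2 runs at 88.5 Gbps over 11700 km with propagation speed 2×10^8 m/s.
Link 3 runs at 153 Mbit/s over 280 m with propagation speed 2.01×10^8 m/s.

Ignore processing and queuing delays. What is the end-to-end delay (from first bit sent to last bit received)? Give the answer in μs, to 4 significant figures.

61220 μs

L = 78000 bits.
Transmission delays (L/R per hop): 15.2344, 0.881356, 509.804 μs; sum = 525.92 μs.
Propagation delays (d/s per hop): 2190.48, 58500, 1.39303 μs; sum = 60691.9 μs.
End-to-end = 61220 μs.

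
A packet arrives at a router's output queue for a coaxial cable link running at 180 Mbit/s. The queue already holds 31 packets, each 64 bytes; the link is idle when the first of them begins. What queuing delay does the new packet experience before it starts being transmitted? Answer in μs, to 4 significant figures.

88.18 μs

Each queued packet: L/R = 512/180000000 = 2.84444 μs.
31 queued → 88.1778 μs.
Queuing delay = 88.18 μs.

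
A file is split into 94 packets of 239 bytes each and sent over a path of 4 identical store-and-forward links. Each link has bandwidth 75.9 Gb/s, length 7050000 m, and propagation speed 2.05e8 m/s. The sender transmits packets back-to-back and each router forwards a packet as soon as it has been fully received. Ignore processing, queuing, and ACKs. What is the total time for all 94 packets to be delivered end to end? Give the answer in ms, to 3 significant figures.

Per-hop transmission t_tx = L/R = 1912/75900000000 = 2.5191e-05 ms.
Per-hop propagation t_prop = 7050000/2.05e+08 = 34.3902 ms.
Pipeline fill: first packet needs 4·t_tx to clear all hops; remaining 93 packets each add one t_tx.
Total = (4+94-1)·t_tx + 4·t_prop = 97·2.5191e-05 + 4·34.3902 = 138 ms.

138 ms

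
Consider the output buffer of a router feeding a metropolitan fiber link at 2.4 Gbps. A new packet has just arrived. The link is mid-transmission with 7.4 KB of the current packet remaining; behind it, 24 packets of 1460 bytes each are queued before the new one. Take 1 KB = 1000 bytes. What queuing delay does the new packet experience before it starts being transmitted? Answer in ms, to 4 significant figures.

0.1415 ms

Each queued packet: L/R = 11680/2400000000 = 0.00486667 ms.
24 queued → 0.1168 ms.
Plus remaining 59200 bits of current packet: 0.0246667 ms.
Queuing delay = 0.1415 ms.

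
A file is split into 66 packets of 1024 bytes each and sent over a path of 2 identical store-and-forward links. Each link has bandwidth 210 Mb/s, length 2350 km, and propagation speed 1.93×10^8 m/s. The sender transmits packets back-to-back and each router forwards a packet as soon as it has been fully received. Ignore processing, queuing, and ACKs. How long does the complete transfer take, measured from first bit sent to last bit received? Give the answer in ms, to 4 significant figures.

26.97 ms

Per-hop transmission t_tx = L/R = 8192/210000000 = 0.0390095 ms.
Per-hop propagation t_prop = 2350000/193000000 = 12.1762 ms.
Pipeline fill: first packet needs 2·t_tx to clear all hops; remaining 65 packets each add one t_tx.
Total = (2+66-1)·t_tx + 2·t_prop = 67·0.0390095 + 2·12.1762 = 26.97 ms.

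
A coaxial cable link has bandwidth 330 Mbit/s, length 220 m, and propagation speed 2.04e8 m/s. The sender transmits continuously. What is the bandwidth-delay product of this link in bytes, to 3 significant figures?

44.5 bytes

Propagation delay = 220 / 204000000 = 1.07843e-06 s.
BDP = R × t_prop = 330000000 × 1.07843e-06 = 355.882 bits.
In bytes: 355.882/8 = 44.5 bytes.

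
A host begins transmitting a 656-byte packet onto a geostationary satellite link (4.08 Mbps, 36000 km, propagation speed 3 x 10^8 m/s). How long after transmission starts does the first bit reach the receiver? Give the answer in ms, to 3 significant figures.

120 ms

First bit experiences only propagation delay: d/s = 36000000/300000000 = 120 ms.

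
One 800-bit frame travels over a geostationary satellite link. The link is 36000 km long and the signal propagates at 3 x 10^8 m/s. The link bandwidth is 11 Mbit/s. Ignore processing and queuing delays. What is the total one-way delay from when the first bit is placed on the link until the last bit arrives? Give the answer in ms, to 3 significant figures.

Transmission delay = L/R = 800 / 11000000 = 0.0727273 ms.
Propagation delay = d/s = 36000000 m / 300000000 m/s = 120 ms.
Total = 120 ms.

120 ms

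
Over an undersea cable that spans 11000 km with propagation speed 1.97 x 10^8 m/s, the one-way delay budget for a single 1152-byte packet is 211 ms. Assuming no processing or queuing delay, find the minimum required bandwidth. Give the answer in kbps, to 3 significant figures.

59.4 kbps

L = 9216 bits.
Propagation delay = 11000000 / 197000000 = 55.8376 ms.
Transmission budget = 211 − 55.8376 = 155.162 ms.
R ≥ L / t_tx = 9216 bits / 0.155162 s = 59.4 kbps.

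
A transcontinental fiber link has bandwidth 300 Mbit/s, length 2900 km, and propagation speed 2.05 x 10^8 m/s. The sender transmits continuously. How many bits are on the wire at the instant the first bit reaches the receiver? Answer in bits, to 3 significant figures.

Propagation delay = 2900000 / 2.05e+08 = 0.0141463 s.
BDP = R × t_prop = 300000000 × 0.0141463 = 4243900 bits.

4240000 bits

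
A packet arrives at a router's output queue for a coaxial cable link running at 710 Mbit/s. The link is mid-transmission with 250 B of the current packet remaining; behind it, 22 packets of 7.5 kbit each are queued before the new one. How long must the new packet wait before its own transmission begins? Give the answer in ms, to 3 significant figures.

Each queued packet: L/R = 7500/710000000 = 0.0105634 ms.
22 queued → 0.232394 ms.
Plus remaining 2000 bits of current packet: 0.0028169 ms.
Queuing delay = 0.235 ms.

0.235 ms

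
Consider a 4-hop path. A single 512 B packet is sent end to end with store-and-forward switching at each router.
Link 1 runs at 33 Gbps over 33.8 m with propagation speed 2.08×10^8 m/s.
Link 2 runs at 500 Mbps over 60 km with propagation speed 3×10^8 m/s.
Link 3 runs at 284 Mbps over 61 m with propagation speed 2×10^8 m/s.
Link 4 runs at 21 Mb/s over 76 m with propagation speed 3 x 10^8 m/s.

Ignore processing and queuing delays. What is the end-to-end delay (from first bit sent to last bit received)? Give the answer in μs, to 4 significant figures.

L = 512 × 8 = 4096 bits.
Transmission delays (L/R per hop): 0.124121, 8.192, 14.4225, 195.048 μs; sum = 217.786 μs.
Propagation delays (d/s per hop): 0.1625, 200, 0.305, 0.253333 μs; sum = 200.721 μs.
End-to-end = 418.5 μs.

418.5 μs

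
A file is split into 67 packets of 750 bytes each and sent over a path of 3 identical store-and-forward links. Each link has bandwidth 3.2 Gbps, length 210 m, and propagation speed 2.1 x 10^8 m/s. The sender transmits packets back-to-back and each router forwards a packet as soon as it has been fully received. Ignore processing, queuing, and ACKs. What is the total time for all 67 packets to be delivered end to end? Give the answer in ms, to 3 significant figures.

0.132 ms

Per-hop transmission t_tx = L/R = 6000/3200000000 = 0.001875 ms.
Per-hop propagation t_prop = 210/210000000 = 0.001 ms.
Pipeline fill: first packet needs 3·t_tx to clear all hops; remaining 66 packets each add one t_tx.
Total = (3+67-1)·t_tx + 3·t_prop = 69·0.001875 + 3·0.001 = 0.132 ms.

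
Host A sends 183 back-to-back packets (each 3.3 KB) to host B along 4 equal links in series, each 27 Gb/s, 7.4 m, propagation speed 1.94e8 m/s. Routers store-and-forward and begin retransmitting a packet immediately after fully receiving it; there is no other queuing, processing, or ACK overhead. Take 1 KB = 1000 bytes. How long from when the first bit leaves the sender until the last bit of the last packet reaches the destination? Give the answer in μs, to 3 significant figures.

182 μs

Per-hop transmission t_tx = L/R = 26400/27000000000 = 0.977778 μs.
Per-hop propagation t_prop = 7.4/194000000 = 0.0381443 μs.
Pipeline fill: first packet needs 4·t_tx to clear all hops; remaining 182 packets each add one t_tx.
Total = (4+183-1)·t_tx + 4·t_prop = 186·0.977778 + 4·0.0381443 = 182 μs.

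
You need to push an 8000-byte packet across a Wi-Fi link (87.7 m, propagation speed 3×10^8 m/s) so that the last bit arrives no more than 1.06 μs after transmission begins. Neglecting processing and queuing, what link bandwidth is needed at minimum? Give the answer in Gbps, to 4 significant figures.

83.37 Gbps

L = 64000 bits.
Propagation delay = 87.7 / 300000000 = 0.292333 μs.
Transmission budget = 1.06 − 0.292333 = 0.767667 μs.
R ≥ L / t_tx = 64000 bits / 7.67667e-07 s = 83.37 Gbps.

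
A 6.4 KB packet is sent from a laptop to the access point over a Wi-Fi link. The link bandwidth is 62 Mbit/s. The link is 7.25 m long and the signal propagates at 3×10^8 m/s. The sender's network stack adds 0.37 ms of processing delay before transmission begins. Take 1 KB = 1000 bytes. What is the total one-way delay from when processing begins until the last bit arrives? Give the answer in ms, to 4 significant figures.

L = 51200 bits.
Transmission delay = L/R = 51200 / 62000000 = 0.825806 ms.
Propagation delay = d/s = 7.25 m / 300000000 m/s = 2.41667e-05 ms.
Plus processing delay 0.37 ms = 0.37 ms.
Total = 1.196 ms.

1.196 ms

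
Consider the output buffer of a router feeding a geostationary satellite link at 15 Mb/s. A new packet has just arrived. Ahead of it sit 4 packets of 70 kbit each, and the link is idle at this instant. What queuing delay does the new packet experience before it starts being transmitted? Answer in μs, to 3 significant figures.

Each queued packet: L/R = 70000/15000000 = 4666.67 μs.
4 queued → 18666.7 μs.
Queuing delay = 18700 μs.

18700 μs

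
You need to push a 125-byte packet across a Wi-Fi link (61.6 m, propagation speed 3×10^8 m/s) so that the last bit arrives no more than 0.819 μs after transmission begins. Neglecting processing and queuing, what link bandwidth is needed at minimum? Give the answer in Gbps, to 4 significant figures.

1.630 Gbps

L = 1000 bits.
Propagation delay = 61.6 / 300000000 = 0.205333 μs.
Transmission budget = 0.819 − 0.205333 = 0.613667 μs.
R ≥ L / t_tx = 1000 bits / 6.13667e-07 s = 1.630 Gbps.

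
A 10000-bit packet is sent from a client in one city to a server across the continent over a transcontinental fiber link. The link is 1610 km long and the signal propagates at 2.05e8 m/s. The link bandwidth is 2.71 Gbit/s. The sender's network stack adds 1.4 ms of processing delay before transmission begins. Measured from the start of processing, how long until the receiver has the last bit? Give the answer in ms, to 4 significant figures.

Transmission delay = L/R = 10000 / 2710000000 = 0.00369004 ms.
Propagation delay = d/s = 1610000 m / 2.05e+08 m/s = 7.85366 ms.
Plus processing delay 1.4 ms = 1.4 ms.
Total = 9.257 ms.

9.257 ms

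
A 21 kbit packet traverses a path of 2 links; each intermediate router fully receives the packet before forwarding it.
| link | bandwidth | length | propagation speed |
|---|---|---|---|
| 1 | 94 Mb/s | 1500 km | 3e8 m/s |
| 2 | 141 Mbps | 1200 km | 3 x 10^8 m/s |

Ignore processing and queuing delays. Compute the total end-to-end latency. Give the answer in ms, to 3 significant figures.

L = 21000 bits.
Transmission delays (L/R per hop): 0.223404, 0.148936 ms; sum = 0.37234 ms.
Propagation delays (d/s per hop): 5, 4 ms; sum = 9 ms.
End-to-end = 9.37 ms.

9.37 ms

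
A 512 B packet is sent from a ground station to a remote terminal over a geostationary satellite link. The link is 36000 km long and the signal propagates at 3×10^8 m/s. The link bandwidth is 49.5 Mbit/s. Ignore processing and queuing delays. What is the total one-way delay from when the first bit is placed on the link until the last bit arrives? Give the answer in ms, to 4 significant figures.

L = 512 × 8 = 4096 bits.
Transmission delay = L/R = 4096 / 49500000 = 0.0827475 ms.
Propagation delay = d/s = 36000000 m / 300000000 m/s = 120 ms.
Total = 120.1 ms.

120.1 ms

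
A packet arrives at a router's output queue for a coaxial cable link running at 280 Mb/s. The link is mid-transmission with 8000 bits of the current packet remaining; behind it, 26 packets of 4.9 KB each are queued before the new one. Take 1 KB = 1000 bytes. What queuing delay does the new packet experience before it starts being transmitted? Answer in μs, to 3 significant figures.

3670 μs

Each queued packet: L/R = 39200/280000000 = 140 μs.
26 queued → 3640 μs.
Plus remaining 8000 bits of current packet: 28.5714 μs.
Queuing delay = 3670 μs.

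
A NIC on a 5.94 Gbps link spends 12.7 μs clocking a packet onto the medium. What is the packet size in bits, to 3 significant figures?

75400 bits

L = R × t_tx = 5940000000 b/s × 1.27e-05 s = 75438 bits.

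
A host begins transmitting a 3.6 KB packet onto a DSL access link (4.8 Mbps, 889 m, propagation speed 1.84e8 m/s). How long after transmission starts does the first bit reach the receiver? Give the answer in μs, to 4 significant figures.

4.832 μs

First bit experiences only propagation delay: d/s = 889/184000000 = 4.832 μs.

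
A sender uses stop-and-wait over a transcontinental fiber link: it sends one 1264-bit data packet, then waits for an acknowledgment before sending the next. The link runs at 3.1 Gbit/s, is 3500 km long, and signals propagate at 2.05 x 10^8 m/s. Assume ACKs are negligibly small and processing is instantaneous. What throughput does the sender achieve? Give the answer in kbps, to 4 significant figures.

37.02 kbps

t_tx = L/R = 1264/3100000000 = 4.07742e-07 s.
t_prop = 3500000/2.05e+08 = 0.0170732 s; RTT = 0.0341463 s.
Cycle = t_tx + RTT = 0.0341467 s.
Throughput = L / cycle = 1264 / 0.0341467 = 37.02 kbps.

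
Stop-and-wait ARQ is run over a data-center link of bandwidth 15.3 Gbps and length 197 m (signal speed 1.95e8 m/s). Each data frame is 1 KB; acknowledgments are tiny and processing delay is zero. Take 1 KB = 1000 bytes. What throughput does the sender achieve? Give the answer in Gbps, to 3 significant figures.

3.15 Gbps

t_tx = L/R = 8000/15300000000 = 5.22876e-07 s.
t_prop = 197/195000000 = 1.01026e-06 s; RTT = 2.02051e-06 s.
Cycle = t_tx + RTT = 2.54339e-06 s.
Throughput = L / cycle = 8000 / 2.54339e-06 = 3.15 Gbps.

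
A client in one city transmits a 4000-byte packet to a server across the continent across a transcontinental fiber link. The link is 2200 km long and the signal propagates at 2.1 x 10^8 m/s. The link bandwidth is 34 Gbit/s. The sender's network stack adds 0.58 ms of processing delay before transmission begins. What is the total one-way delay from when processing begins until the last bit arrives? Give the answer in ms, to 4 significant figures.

L = 4000 × 8 = 32000 bits.
Transmission delay = L/R = 32000 / 34000000000 = 0.000941176 ms.
Propagation delay = d/s = 2200000 m / 210000000 m/s = 10.4762 ms.
Plus processing delay 0.58 ms = 0.58 ms.
Total = 11.06 ms.

11.06 ms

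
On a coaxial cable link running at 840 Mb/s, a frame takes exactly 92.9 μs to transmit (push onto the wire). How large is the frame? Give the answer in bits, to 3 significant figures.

78000 bits

L = R × t_tx = 840000000 b/s × 9.29e-05 s = 78036 bits.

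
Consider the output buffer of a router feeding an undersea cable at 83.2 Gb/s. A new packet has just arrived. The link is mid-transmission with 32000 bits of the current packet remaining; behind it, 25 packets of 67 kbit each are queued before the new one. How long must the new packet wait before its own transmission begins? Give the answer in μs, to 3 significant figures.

20.5 μs

Each queued packet: L/R = 67000/83200000000 = 0.805288 μs.
25 queued → 20.1322 μs.
Plus remaining 32000 bits of current packet: 0.384615 μs.
Queuing delay = 20.5 μs.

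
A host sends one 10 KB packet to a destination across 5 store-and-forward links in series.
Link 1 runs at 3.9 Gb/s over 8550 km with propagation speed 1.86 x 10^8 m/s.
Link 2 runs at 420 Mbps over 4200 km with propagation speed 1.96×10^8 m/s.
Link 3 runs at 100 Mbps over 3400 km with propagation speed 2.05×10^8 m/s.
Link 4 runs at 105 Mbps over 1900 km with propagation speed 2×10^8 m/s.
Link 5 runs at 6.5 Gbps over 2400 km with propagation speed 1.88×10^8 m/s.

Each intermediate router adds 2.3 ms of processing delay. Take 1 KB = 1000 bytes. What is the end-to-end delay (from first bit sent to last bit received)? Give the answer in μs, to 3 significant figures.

L = 80000 bits.
Transmission delays (L/R per hop): 20.5128, 190.476, 800, 761.905, 12.3077 μs; sum = 1785.2 μs.
Propagation delays (d/s per hop): 45967.7, 21428.6, 16585.4, 9500, 12766 μs; sum = 106248 μs.
Processing at 4 router(s): 4 × 2.3 ms = 9200 μs.
End-to-end = 117000 μs.

117000 μs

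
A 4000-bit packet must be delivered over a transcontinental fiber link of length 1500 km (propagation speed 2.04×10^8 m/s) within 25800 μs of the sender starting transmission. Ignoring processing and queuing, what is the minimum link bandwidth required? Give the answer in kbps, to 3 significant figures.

Propagation delay = 1500000 / 204000000 = 7352.94 μs.
Transmission budget = 25800 − 7352.94 = 18447.1 μs.
R ≥ L / t_tx = 4000 bits / 0.0184471 s = 217 kbps.

217 kbps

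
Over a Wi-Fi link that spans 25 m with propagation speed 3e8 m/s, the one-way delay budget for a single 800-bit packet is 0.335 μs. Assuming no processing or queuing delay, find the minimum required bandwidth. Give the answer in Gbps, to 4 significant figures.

3.179 Gbps

Propagation delay = 25 / 300000000 = 0.0833333 μs.
Transmission budget = 0.335 − 0.0833333 = 0.251667 μs.
R ≥ L / t_tx = 800 bits / 2.51667e-07 s = 3.179 Gbps.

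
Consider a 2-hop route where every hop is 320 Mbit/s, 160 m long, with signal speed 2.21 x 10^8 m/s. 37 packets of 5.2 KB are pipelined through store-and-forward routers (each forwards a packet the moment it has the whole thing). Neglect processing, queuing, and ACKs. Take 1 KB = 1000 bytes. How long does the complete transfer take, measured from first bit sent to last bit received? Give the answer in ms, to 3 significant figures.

4.94 ms

Per-hop transmission t_tx = L/R = 41600/320000000 = 0.13 ms.
Per-hop propagation t_prop = 160/221000000 = 0.000723982 ms.
Pipeline fill: first packet needs 2·t_tx to clear all hops; remaining 36 packets each add one t_tx.
Total = (2+37-1)·t_tx + 2·t_prop = 38·0.13 + 2·0.000723982 = 4.94 ms.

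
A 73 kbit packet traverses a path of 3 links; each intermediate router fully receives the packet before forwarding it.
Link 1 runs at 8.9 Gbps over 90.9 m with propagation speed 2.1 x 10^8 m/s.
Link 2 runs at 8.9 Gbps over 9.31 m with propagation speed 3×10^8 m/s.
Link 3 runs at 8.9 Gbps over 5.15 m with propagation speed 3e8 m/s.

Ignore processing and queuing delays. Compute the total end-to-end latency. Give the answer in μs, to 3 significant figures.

L = 73000 bits.
Transmission delay per hop = L/R = 73000/8900000000 = 8.20225 μs; 3 hops → 24.6067 μs.
Propagation delays (d/s per hop): 0.432857, 0.0310333, 0.0171667 μs; sum = 0.481057 μs.
End-to-end = 25.1 μs.

25.1 μs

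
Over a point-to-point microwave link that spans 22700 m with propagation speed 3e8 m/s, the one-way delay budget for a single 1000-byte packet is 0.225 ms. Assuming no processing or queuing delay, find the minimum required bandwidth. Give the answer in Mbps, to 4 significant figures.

L = 8000 bits.
Propagation delay = 22700 / 300000000 = 0.0756667 ms.
Transmission budget = 0.225 − 0.0756667 = 0.149333 ms.
R ≥ L / t_tx = 8000 bits / 0.000149333 s = 53.57 Mbps.

53.57 Mbps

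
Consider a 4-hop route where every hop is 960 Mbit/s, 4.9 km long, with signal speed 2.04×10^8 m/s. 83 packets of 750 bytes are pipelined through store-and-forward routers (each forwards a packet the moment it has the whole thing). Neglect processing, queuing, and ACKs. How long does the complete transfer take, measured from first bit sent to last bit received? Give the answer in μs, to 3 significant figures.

Per-hop transmission t_tx = L/R = 6000/960000000 = 6.25 μs.
Per-hop propagation t_prop = 4900/204000000 = 24.0196 μs.
Pipeline fill: first packet needs 4·t_tx to clear all hops; remaining 82 packets each add one t_tx.
Total = (4+83-1)·t_tx + 4·t_prop = 86·6.25 + 4·24.0196 = 634 μs.

634 μs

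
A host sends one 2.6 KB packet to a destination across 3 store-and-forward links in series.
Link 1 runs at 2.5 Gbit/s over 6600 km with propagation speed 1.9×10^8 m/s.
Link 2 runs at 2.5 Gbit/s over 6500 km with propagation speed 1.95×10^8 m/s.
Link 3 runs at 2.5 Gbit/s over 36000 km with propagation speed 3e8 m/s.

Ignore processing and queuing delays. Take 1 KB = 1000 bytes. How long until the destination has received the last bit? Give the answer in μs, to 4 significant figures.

188100 μs

L = 20800 bits.
Transmission delay per hop = L/R = 20800/2500000000 = 8.32 μs; 3 hops → 24.96 μs.
Propagation delays (d/s per hop): 34736.8, 33333.3, 120000 μs; sum = 188070 μs.
End-to-end = 188100 μs.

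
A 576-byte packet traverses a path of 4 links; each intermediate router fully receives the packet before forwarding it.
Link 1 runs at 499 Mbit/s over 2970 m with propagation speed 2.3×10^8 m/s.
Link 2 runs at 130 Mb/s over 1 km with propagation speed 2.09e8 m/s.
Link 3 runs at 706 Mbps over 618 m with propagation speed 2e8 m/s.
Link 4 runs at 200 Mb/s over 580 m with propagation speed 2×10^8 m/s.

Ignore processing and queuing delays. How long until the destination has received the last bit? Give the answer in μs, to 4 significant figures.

L = 576 × 8 = 4608 bits.
Transmission delays (L/R per hop): 9.23447, 35.4462, 6.52691, 23.04 μs; sum = 74.2475 μs.
Propagation delays (d/s per hop): 12.913, 4.78469, 3.09, 2.9 μs; sum = 23.6877 μs.
End-to-end = 97.94 μs.

97.94 μs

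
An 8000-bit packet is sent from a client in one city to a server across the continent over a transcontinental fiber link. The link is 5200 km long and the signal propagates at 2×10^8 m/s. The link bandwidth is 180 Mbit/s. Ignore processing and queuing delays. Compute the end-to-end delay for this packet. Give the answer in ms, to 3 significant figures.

Transmission delay = L/R = 8000 / 180000000 = 0.0444444 ms.
Propagation delay = d/s = 5200000 m / 200000000 m/s = 26 ms.
Total = 26.0 ms.

26.0 ms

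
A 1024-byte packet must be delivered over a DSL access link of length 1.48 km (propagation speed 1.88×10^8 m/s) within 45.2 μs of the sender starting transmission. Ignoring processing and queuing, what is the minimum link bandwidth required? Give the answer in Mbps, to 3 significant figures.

L = 8192 bits.
Propagation delay = 1480 / 188000000 = 7.87234 μs.
Transmission budget = 45.2 − 7.87234 = 37.3277 μs.
R ≥ L / t_tx = 8192 bits / 3.73277e-05 s = 219 Mbps.

219 Mbps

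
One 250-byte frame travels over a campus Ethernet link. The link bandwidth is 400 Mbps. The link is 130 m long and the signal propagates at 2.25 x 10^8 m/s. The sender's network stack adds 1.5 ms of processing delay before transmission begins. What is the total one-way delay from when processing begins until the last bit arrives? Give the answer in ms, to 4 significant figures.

L = 250 × 8 = 2000 bits.
Transmission delay = L/R = 2000 / 400000000 = 0.005 ms.
Propagation delay = d/s = 130 m / 225000000 m/s = 0.000577778 ms.
Plus processing delay 1.5 ms = 1.5 ms.
Total = 1.506 ms.

1.506 ms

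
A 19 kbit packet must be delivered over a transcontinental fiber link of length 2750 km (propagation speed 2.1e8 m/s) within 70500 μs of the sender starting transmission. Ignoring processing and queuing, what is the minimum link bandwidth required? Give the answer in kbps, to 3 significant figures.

331 kbps

Propagation delay = 2750000 / 210000000 = 13095.2 μs.
Transmission budget = 70500 − 13095.2 = 57404.8 μs.
R ≥ L / t_tx = 19000 bits / 0.0574048 s = 331 kbps.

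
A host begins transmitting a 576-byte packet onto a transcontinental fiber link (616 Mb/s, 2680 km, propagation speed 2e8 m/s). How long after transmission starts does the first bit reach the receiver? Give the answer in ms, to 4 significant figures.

13.40 ms

First bit experiences only propagation delay: d/s = 2680000/200000000 = 13.40 ms.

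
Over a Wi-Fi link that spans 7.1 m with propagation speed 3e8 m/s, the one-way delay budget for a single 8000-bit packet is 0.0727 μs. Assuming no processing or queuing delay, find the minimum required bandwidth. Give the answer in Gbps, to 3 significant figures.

Propagation delay = 7.1 / 300000000 = 0.0236667 μs.
Transmission budget = 0.0727 − 0.0236667 = 0.0490333 μs.
R ≥ L / t_tx = 8000 bits / 4.90333e-08 s = 163 Gbps.

163 Gbps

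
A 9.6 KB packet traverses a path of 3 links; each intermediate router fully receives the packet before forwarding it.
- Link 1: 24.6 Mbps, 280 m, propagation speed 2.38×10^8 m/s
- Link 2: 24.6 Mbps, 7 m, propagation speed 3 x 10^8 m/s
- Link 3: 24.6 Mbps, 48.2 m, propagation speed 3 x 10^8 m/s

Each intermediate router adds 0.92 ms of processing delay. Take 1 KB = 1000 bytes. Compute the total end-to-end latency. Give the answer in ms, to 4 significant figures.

L = 76800 bits.
Transmission delay per hop = L/R = 76800/24600000 = 3.12195 ms; 3 hops → 9.36585 ms.
Propagation delays (d/s per hop): 0.00117647, 2.33333e-05, 0.000160667 ms; sum = 0.00136047 ms.
Processing at 2 router(s): 2 × 0.92 ms = 1.84 ms.
End-to-end = 11.21 ms.

11.21 ms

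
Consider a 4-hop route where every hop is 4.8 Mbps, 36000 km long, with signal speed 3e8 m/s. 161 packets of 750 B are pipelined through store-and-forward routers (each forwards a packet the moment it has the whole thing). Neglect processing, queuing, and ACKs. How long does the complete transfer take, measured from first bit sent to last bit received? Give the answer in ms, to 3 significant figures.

Per-hop transmission t_tx = L/R = 6000/4800000 = 1.25 ms.
Per-hop propagation t_prop = 36000000/300000000 = 120 ms.
Pipeline fill: first packet needs 4·t_tx to clear all hops; remaining 160 packets each add one t_tx.
Total = (4+161-1)·t_tx + 4·t_prop = 164·1.25 + 4·120 = 685 ms.

685 ms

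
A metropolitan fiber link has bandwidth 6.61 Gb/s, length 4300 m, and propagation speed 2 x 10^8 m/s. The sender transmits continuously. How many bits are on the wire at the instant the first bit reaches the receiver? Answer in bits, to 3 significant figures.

142000 bits

Propagation delay = 4300 / 200000000 = 2.15e-05 s.
BDP = R × t_prop = 6610000000 × 2.15e-05 = 142115 bits.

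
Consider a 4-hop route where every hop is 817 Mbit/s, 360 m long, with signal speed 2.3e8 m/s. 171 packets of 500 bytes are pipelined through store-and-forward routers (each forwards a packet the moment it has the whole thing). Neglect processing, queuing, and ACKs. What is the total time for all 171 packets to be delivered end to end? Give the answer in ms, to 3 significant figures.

0.858 ms

Per-hop transmission t_tx = L/R = 4000/817000000 = 0.00489596 ms.
Per-hop propagation t_prop = 360/2.3e+08 = 0.00156522 ms.
Pipeline fill: first packet needs 4·t_tx to clear all hops; remaining 170 packets each add one t_tx.
Total = (4+171-1)·t_tx + 4·t_prop = 174·0.00489596 + 4·0.00156522 = 0.858 ms.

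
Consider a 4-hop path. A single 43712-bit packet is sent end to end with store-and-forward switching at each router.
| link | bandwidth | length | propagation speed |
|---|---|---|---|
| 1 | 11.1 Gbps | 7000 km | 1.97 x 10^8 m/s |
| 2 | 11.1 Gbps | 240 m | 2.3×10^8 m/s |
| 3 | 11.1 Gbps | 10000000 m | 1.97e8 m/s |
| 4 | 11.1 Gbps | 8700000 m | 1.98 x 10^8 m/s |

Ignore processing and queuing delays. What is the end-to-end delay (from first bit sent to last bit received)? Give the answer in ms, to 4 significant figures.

130.3 ms

Transmission delay per hop = L/R = 43712/11100000000 = 0.00393802 ms; 4 hops → 0.0157521 ms.
Propagation delays (d/s per hop): 35.533, 0.00104348, 50.7614, 43.9394 ms; sum = 130.235 ms.
End-to-end = 130.3 ms.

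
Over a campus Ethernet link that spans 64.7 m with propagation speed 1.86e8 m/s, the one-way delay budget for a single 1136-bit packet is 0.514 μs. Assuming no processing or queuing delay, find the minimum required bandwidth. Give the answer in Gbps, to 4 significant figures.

6.837 Gbps

Propagation delay = 64.7 / 186000000 = 0.347849 μs.
Transmission budget = 0.514 − 0.347849 = 0.166151 μs.
R ≥ L / t_tx = 1136 bits / 1.66151e-07 s = 6.837 Gbps.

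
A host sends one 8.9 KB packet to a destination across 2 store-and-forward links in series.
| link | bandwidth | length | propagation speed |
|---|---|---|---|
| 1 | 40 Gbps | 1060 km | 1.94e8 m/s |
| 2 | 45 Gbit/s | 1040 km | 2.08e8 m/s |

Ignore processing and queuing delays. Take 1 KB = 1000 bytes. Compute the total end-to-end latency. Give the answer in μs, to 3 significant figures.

10500 μs

L = 71200 bits.
Transmission delays (L/R per hop): 1.78, 1.58222 μs; sum = 3.36222 μs.
Propagation delays (d/s per hop): 5463.92, 5000 μs; sum = 10463.9 μs.
End-to-end = 10500 μs.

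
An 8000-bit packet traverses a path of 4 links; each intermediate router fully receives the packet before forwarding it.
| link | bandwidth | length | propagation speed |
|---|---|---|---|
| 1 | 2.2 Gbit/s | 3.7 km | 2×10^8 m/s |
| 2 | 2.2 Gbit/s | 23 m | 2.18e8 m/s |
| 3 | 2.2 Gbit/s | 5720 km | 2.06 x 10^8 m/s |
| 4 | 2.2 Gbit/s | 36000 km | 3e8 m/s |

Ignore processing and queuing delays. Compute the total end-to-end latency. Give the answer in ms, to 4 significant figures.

Transmission delay per hop = L/R = 8000/2200000000 = 0.00363636 ms; 4 hops → 0.0145455 ms.
Propagation delays (d/s per hop): 0.0185, 0.000105505, 27.767, 120 ms; sum = 147.786 ms.
End-to-end = 147.8 ms.

147.8 ms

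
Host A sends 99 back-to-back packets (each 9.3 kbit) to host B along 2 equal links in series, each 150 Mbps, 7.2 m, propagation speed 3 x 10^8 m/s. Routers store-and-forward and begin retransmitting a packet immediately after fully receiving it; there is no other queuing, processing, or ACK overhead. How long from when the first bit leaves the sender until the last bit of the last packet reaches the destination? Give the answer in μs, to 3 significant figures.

Per-hop transmission t_tx = L/R = 9300/150000000 = 62 μs.
Per-hop propagation t_prop = 7.2/300000000 = 0.024 μs.
Pipeline fill: first packet needs 2·t_tx to clear all hops; remaining 98 packets each add one t_tx.
Total = (2+99-1)·t_tx + 2·t_prop = 100·62 + 2·0.024 = 6200 μs.

6200 μs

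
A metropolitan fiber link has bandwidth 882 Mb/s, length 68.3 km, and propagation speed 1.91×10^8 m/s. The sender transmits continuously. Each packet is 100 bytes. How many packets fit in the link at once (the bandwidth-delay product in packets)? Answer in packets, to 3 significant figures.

394 packets

Propagation delay = 68300 / 191000000 = 0.000357592 s.
BDP = R × t_prop = 882000000 × 0.000357592 = 315396 bits.
In packets of 800 bits: 394 packets.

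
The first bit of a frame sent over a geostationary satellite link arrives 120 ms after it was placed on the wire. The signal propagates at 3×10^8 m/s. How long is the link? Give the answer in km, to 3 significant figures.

36000 km

d = s × t_prop = 300000000 × 0.12 = 36000 km.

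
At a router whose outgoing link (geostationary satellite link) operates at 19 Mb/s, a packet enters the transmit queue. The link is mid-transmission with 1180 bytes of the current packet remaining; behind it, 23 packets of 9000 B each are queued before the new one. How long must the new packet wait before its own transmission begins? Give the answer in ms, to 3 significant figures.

Each queued packet: L/R = 72000/19000000 = 3.78947 ms.
23 queued → 87.1579 ms.
Plus remaining 9440 bits of current packet: 0.496842 ms.
Queuing delay = 87.7 ms.

87.7 ms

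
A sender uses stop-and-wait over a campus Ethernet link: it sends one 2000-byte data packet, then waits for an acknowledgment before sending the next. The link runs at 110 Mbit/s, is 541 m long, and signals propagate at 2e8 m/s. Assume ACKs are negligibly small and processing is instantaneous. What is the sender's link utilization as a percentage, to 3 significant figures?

t_tx = L/R = 16000/110000000 = 0.000145455 s.
t_prop = 541/200000000 = 2.705e-06 s; RTT = 5.41e-06 s.
Cycle = t_tx + RTT = 0.000150865 s.
Utilization = t_tx / cycle = 0.000145455/0.000150865 = 96.4 %.

96.4 %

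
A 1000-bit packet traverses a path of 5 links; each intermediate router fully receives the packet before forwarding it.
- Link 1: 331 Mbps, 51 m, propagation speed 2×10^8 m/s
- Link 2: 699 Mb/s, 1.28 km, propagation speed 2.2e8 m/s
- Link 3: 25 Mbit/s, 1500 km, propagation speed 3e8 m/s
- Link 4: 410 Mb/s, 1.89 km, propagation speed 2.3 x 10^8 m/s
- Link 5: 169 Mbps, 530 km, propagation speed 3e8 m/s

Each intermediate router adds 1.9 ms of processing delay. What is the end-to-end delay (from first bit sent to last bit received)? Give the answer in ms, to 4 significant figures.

Transmission delays (L/R per hop): 0.00302115, 0.00143062, 0.04, 0.00243902, 0.00591716 ms; sum = 0.0528079 ms.
Propagation delays (d/s per hop): 0.000255, 0.00581818, 5, 0.00821739, 1.76667 ms; sum = 6.78096 ms.
Processing at 4 router(s): 4 × 1.9 ms = 7.6 ms.
End-to-end = 14.43 ms.

14.43 ms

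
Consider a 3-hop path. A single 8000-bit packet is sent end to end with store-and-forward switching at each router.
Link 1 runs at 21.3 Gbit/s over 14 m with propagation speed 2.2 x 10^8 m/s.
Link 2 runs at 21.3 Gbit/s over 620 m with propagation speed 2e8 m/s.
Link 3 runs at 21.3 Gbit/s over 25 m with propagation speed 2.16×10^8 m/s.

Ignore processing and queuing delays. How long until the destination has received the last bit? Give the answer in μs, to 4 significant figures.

Transmission delay per hop = L/R = 8000/21300000000 = 0.375587 μs; 3 hops → 1.12676 μs.
Propagation delays (d/s per hop): 0.0636364, 3.1, 0.115741 μs; sum = 3.27938 μs.
End-to-end = 4.406 μs.

4.406 μs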